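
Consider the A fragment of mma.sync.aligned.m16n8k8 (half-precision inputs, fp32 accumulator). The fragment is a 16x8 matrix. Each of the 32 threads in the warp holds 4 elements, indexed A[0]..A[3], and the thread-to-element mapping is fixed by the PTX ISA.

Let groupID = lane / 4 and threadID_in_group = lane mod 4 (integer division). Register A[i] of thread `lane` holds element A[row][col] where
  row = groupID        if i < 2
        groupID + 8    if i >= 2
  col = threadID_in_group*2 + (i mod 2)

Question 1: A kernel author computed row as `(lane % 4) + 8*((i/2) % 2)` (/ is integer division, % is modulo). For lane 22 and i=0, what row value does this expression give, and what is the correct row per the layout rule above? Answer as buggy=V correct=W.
buggy=2 correct=5

`(lane % 4) + 8*((i/2) % 2)`[22,0]=>2
lane 22=>22/4=5, 22 mod 4=2
i=0  r:5+0=>5  c:2·2+0=>4
row: 2 vs 5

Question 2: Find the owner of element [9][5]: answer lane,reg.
6,3

r: 9->gid=1,r8=1  c: 5->tid=2,i&1=1
L=1*4+2=6  i=1*2+1=3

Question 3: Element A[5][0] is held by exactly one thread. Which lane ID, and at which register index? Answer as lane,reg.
r=5⇒gr=5,Rb=0  c=0⇒th=0,odd=0
L=5*4+0=20  i=0*2+0=0

20,0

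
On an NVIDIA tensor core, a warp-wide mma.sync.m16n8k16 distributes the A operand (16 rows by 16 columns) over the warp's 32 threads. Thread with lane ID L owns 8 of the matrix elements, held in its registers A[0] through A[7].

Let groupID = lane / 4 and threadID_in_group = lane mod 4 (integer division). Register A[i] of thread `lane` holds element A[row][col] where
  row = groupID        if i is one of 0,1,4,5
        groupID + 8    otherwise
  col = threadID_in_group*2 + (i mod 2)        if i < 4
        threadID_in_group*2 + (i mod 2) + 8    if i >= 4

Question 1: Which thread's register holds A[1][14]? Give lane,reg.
r: 1->gid=1,r8=0  c: 14->c8=1,tid=3,i&1=0
L=1*4+3=7  i=1*4+0*2+0=4

7,4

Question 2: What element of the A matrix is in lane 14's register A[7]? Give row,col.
lane 14: gr=3 (14/4), th=2 (14%4)
i=7: r=3+8=11, c=2*2+1+8=13

11,13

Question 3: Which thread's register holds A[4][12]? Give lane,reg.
r:4=>grp=4,rB=0  c:12=>cB=1,tig=2,lo=0
L=4*4+2=18  i=1*4+0*2+0=4

18,4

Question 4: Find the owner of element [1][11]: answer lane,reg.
r:1=>grp=1,rB=0  c:11=>cB=1,tig=1,lo=1
L=1*4+1=5  i=1*4+0*2+1=5

5,5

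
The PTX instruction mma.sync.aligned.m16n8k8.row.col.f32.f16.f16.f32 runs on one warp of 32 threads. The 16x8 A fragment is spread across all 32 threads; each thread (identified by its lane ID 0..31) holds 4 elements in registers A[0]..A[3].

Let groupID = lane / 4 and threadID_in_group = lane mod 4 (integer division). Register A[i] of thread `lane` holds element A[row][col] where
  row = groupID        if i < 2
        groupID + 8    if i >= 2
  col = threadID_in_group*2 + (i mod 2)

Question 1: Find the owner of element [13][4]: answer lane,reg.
22,2

r=13->g=5,rb=1  c=4->t=2,b0=0
L=5*4+2=22  i=1*2+0=2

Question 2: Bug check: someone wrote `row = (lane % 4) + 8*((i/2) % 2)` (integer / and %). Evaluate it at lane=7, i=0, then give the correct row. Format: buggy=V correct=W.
buggy=3 correct=1

`(lane % 4) + 8*((i/2) % 2)`[7,0]->3
7: gid=1,tid=3
[0] (1+0,3*2+0) = (1,6)
row: 3 vs 1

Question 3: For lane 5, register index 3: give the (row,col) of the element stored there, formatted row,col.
L=5⇒gr=5>>2=1, th=5&3=1
[3]⇒row 1+8=9  col 1·2+1=3

9,3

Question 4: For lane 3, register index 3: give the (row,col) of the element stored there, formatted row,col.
lane 3: grp=0 (3/4), tig=3 (3%4)
i=3: r=0+8=8, c=3*2+1=7

8,7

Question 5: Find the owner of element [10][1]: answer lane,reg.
r=10->g=2,rb=1  c=1->t=0,b0=1
L=2*4+0=8  i=1*2+1=3

8,3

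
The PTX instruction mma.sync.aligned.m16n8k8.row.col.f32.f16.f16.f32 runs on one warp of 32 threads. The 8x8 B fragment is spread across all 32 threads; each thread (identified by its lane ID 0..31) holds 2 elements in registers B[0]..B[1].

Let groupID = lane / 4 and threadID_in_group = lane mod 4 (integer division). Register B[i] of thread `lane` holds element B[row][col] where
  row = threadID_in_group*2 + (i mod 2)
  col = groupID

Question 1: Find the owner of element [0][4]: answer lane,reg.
c=4⇒gr=4  r=0⇒th=0,odd=0
L=4*4+0=16  i=0=0

16,0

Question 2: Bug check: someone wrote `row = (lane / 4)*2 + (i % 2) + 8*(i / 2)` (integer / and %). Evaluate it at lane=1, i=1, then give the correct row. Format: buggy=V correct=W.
buggy=1 correct=3

`(lane / 4)*2 + (i % 2) + 8*(i / 2)`[1,1]->1
lane 1->1/4=0, 1 mod 4=1
i=1  r:2·1+1->3  c:0
row: 1 vs 3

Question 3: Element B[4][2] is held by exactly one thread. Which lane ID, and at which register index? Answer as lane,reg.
c:2=>grp=2  r:4=>tig=2,lo=0
L=2*4+2=10  i=0=0

10,0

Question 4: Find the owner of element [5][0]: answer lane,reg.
2,1

c=0⇒gr=0  r=5⇒th=2,odd=1
L=0*4+2=2  i=1=1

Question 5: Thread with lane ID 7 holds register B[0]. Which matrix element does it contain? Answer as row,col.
lane 7=>7/4=1, 7 mod 4=3
i=0  r:2·3+0=>6  c:1

6,1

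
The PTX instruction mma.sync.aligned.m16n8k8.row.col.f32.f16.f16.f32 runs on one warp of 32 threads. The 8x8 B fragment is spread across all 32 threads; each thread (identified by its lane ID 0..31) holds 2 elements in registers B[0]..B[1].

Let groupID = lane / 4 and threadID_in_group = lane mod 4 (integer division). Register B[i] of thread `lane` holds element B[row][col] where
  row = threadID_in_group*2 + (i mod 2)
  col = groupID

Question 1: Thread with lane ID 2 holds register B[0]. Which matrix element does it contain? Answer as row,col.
L=2->gid=2>>2=0, tid=2&3=2
[0]->row 2·2+0=4  col gid=0

4,0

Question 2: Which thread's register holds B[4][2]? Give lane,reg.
10,0

c: 2->gid=2  r: 4->tid=2,i&1=0
L=2*4+2=10  i=0=0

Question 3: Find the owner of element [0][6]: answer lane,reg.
c=6->g=6  r=0->t=0,b0=0
L=6*4+0=24  i=0=0

24,0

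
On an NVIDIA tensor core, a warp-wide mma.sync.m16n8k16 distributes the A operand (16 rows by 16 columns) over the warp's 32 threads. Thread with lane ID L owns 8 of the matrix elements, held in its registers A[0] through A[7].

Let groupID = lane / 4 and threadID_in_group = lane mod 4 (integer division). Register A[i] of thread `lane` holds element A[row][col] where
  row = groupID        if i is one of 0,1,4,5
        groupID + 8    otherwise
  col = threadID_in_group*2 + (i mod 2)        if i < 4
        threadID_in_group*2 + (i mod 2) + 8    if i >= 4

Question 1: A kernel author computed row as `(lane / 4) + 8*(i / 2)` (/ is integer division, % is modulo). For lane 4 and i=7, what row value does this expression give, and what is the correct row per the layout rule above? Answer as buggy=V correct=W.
`(lane / 4) + 8*(i / 2)`[4,7]->25
lane 4: gid=1 (4/4), tid=0 (4%4)
i=7: r=1+8=9, c=0*2+1+8=9
row: 25 vs 9

buggy=25 correct=9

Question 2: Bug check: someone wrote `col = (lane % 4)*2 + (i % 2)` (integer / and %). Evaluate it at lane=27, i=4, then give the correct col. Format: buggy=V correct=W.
`(lane % 4)*2 + (i % 2)`[27,4]->6
27: gid=6,tid=3
[4] (6+0,3*2+0+8) = (6,14)
col: 6 vs 14

buggy=6 correct=14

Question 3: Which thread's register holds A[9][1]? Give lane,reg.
4,3

r:9=>grp=1,rB=1  c:1=>cB=0,tig=0,lo=1
L=1*4+0=4  i=0*4+1*2+1=3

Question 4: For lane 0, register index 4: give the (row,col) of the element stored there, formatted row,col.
0,8

L=0=>grp=0>>2=0, tig=0&3=0
[4]=>row 0+0=0  col 0·2+0+8=8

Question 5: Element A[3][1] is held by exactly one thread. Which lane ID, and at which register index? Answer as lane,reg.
r=3→G=3,rhi=0  c=1→chi=0,T=0,p=1
L=3*4+0=12  i=0*4+0*2+1=1

12,1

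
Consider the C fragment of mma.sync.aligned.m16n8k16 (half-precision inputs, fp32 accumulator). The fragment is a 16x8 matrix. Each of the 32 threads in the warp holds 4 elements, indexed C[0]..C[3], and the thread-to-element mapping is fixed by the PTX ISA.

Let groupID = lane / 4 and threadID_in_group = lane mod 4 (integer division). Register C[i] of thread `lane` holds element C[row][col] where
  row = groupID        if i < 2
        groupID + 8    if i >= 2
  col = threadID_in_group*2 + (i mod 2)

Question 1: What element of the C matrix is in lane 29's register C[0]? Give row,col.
lane 29=>29/4=7, 29 mod 4=1
i=0  r:7+0=>7  c:2·1+0=>2

7,2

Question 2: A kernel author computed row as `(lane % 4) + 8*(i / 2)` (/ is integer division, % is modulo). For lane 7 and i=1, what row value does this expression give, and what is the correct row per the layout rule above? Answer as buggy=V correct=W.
buggy=3 correct=1

`(lane % 4) + 8*(i / 2)`[7,1]⇒3
lane 7⇒7/4=1, 7 mod 4=3
i=1  r:1+0⇒1  c:2·3+1⇒7
row: 3 vs 1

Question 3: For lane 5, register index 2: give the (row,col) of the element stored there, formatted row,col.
9,2

L=5->gid=5>>2=1, tid=5&3=1
[2]->row 1+8=9  col 1·2+0=2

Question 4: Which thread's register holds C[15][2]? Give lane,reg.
r=15⇒gr=7,Rb=1  c=2⇒th=1,odd=0
L=7*4+1=29  i=1*2+0=2

29,2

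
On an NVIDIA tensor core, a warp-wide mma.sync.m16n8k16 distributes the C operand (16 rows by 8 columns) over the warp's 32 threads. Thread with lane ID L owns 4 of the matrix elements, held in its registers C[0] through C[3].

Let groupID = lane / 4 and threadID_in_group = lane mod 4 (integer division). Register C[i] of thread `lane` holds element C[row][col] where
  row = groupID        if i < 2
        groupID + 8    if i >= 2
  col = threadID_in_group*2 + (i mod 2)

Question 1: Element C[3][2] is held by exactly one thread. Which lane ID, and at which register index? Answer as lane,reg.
13,0

r=3⇒gr=3,Rb=0  c=2⇒th=1,odd=0
L=3*4+1=13  i=0*2+0=0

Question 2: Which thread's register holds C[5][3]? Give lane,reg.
r:5=>grp=5,rB=0  c:3=>tig=1,lo=1
L=5*4+1=21  i=0*2+1=1

21,1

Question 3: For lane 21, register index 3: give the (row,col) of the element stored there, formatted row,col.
L=21->gid=21>>2=5, tid=21&3=1
[3]->row 5+8=13  col 1·2+1=3

13,3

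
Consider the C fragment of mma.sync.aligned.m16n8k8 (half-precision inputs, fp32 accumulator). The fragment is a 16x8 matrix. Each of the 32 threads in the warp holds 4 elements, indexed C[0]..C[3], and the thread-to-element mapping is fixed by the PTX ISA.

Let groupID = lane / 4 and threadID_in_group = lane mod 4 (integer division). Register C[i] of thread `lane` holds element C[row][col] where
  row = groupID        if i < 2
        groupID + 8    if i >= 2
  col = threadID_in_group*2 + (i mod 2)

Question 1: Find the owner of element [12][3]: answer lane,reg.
r=12->g=4,rb=1  c=3->t=1,b0=1
L=4*4+1=17  i=1*2+1=3

17,3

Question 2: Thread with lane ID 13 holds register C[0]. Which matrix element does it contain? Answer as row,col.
3,2

lane 13: G=3 (13/4), T=1 (13%4)
i=0: r=3+0=3, c=1*2+0=2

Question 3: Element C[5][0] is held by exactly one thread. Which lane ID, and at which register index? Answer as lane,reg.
20,0

r: 5->gid=5,r8=0  c: 0->tid=0,i&1=0
L=5*4+0=20  i=0*2+0=0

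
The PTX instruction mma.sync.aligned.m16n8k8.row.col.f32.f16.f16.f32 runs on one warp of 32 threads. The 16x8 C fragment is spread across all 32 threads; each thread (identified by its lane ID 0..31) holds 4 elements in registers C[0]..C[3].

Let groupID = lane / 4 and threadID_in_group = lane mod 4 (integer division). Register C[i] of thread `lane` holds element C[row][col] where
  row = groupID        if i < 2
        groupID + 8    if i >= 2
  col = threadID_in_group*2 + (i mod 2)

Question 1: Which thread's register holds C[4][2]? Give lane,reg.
17,0

r: 4->gid=4,r8=0  c: 2->tid=1,i&1=0
L=4*4+1=17  i=0*2+0=0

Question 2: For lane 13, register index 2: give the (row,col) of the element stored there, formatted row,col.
11,2

L=13=>grp=13>>2=3, tig=13&3=1
[2]=>row 3+8=11  col 1·2+0=2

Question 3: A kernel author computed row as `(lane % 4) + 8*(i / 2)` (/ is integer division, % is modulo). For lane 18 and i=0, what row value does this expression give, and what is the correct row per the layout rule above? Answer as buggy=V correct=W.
buggy=2 correct=4

`(lane % 4) + 8*(i / 2)`[18,0]=>2
L=18=>grp=18>>2=4, tig=18&3=2
[0]=>row 4+0=4  col 2·2+0=4
row: 2 vs 4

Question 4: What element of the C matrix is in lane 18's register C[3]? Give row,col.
18: gid=4,tid=2
[3] (4+8,2*2+1) = (12,5)

12,5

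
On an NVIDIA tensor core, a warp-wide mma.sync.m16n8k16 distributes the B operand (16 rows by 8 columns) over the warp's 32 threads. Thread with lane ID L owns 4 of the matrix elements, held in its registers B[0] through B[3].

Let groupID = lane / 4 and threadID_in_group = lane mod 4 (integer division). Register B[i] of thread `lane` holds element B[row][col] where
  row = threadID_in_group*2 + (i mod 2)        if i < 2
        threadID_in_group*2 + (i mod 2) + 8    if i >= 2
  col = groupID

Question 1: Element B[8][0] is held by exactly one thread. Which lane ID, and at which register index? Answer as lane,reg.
0,2

c=0->g=0  r=8->rb=1,t=0,b0=0
L=0*4+0=0  i=1*2+0=2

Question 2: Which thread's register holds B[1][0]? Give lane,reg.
0,1

c: 0->gid=0  r: 1->r8=0,tid=0,i&1=1
L=0*4+0=0  i=0*2+1=1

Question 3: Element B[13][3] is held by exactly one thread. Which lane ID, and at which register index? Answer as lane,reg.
14,3

c=3->g=3  r=13->rb=1,t=2,b0=1
L=3*4+2=14  i=1*2+1=3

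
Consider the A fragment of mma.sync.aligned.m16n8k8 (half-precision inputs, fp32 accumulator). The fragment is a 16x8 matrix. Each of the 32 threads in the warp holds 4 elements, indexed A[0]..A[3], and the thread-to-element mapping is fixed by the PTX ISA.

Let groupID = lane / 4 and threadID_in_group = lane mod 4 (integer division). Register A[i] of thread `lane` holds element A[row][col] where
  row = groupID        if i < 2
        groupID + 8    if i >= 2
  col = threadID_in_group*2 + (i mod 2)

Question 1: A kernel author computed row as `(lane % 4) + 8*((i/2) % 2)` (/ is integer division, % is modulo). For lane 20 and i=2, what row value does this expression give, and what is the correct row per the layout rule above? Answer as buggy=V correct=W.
buggy=8 correct=13

`(lane % 4) + 8*((i/2) % 2)`[20,2]⇒8
lane 20: gr=5 (20/4), th=0 (20%4)
i=2: r=5+8=13, c=0*2+0=0
row: 8 vs 13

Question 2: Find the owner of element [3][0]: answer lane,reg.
r=3→G=3,rhi=0  c=0→T=0,p=0
L=3*4+0=12  i=0*2+0=0

12,0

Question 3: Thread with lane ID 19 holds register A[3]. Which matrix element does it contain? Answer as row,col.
12,7

lane 19->19/4=4, 19 mod 4=3
i=3  r:4+8->12  c:2·3+1->7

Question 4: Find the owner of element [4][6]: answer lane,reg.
19,0

r=4⇒gr=4,Rb=0  c=6⇒th=3,odd=0
L=4*4+3=19  i=0*2+0=0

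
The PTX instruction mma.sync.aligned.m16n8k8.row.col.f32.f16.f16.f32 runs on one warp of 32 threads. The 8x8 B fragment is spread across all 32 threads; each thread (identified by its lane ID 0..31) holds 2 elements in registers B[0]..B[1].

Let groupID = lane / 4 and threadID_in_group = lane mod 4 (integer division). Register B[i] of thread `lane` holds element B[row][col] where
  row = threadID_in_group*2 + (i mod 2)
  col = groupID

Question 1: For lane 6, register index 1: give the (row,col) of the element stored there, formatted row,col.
5,1

lane 6→6/4=1, 6 mod 4=2
i=1  r:2·2+1→5  c:1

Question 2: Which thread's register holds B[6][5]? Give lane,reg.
c: 5->gid=5  r: 6->tid=3,i&1=0
L=5*4+3=23  i=0=0

23,0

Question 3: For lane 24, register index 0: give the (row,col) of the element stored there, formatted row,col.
lane 24→24/4=6, 24 mod 4=0
i=0  r:2·0+0→0  c:6

0,6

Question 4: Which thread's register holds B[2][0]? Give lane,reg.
c=0⇒gr=0  r=2⇒th=1,odd=0
L=0*4+1=1  i=0=0

1,0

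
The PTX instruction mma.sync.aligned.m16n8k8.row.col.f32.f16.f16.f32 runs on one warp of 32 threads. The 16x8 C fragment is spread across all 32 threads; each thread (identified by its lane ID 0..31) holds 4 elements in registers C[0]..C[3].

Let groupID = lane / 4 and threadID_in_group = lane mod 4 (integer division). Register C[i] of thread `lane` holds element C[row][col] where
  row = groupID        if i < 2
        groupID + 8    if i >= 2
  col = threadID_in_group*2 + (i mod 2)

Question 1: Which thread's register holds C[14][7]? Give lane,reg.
27,3

r: 14->gid=6,r8=1  c: 7->tid=3,i&1=1
L=6*4+3=27  i=1*2+1=3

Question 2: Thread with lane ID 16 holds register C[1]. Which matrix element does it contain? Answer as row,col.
lane 16=>16/4=4, 16 mod 4=0
i=1  r:4+0=>4  c:2·0+1=>1

4,1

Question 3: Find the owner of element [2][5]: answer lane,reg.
10,1

r=2→G=2,rhi=0  c=5→T=2,p=1
L=2*4+2=10  i=0*2+1=1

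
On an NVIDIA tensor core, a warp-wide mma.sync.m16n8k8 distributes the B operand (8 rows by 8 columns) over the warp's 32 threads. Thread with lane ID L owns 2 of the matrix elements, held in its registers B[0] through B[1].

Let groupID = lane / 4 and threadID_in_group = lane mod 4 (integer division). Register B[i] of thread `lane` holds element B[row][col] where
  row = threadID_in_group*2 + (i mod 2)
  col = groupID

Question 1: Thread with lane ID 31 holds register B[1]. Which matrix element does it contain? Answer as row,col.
7,7

lane 31: G=7 (31/4), T=3 (31%4)
i=1: r=3*2+1=7, c=G=7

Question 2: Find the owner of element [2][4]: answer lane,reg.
c=4→G=4  r=2→T=1,p=0
L=4*4+1=17  i=0=0

17,0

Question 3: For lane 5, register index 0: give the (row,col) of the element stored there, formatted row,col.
5: gr=1,th=1
[0] (1*2+0,1) = (2,1)

2,1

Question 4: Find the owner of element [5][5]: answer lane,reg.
c=5⇒gr=5  r=5⇒th=2,odd=1
L=5*4+2=22  i=1=1

22,1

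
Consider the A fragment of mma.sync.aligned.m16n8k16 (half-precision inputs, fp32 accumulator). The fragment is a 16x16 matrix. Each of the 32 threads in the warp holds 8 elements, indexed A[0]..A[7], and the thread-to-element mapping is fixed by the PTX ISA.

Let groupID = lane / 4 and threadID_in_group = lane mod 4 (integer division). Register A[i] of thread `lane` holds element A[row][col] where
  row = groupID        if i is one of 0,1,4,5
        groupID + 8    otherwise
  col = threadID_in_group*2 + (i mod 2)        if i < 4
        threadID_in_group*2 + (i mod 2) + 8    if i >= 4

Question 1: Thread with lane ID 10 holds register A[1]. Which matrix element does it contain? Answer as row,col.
L=10->gid=10>>2=2, tid=10&3=2
[1]->row 2+0=2  col 2·2+1+0=5

2,5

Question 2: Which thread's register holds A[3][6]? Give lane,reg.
r=3->g=3,rb=0  c=6->cb=0,t=3,b0=0
L=3*4+3=15  i=0*4+0*2+0=0

15,0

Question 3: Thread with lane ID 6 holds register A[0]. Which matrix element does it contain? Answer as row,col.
6: grp=1,tig=2
[0] (1+0,2*2+0+0) = (1,4)

1,4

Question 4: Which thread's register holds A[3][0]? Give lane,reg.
r:3=>grp=3,rB=0  c:0=>cB=0,tig=0,lo=0
L=3*4+0=12  i=0*4+0*2+0=0

12,0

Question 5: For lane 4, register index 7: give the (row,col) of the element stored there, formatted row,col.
9,9

lane 4->4/4=1, 4 mod 4=0
i=7  r:1+8->9  c:2·0+1+8->9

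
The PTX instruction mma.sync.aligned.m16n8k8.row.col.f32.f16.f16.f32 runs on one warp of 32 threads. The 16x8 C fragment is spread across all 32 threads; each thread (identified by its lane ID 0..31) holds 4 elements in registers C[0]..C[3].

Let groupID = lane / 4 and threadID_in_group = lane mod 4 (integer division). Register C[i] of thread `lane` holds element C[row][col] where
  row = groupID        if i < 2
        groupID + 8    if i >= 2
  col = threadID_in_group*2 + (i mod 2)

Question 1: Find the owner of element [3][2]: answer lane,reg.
r=3→G=3,rhi=0  c=2→T=1,p=0
L=3*4+1=13  i=0*2+0=0

13,0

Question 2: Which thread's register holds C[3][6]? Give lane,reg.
r=3→G=3,rhi=0  c=6→T=3,p=0
L=3*4+3=15  i=0*2+0=0

15,0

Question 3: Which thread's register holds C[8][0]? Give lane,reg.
0,2

r: 8->gid=0,r8=1  c: 0->tid=0,i&1=0
L=0*4+0=0  i=1*2+0=2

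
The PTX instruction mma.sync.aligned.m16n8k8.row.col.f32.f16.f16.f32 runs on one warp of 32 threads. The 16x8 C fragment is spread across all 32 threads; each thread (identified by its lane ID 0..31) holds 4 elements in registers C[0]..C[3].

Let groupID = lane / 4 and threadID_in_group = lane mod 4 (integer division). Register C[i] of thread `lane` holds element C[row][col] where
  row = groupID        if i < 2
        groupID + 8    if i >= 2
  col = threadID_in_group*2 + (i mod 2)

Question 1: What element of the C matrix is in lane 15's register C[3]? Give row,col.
11,7

15: gid=3,tid=3
[3] (3+8,3*2+1) = (11,7)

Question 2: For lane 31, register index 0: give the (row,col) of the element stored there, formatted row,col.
7,6

lane 31→31/4=7, 31 mod 4=3
i=0  r:7+0→7  c:2·3+0→6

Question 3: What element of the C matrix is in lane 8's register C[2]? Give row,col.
10,0

8: gr=2,th=0
[2] (2+8,0*2+0) = (10,0)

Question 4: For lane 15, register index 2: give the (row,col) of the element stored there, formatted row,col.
lane 15->15/4=3, 15 mod 4=3
i=2  r:3+8->11  c:2·3+0->6

11,6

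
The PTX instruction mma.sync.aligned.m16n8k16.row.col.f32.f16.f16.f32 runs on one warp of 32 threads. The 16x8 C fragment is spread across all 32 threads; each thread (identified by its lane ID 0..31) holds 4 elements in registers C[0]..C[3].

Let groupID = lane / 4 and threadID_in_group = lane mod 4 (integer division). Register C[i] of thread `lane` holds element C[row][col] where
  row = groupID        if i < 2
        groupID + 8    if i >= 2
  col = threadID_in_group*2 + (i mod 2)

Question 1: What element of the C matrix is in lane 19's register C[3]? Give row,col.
12,7

lane 19: gid=4 (19/4), tid=3 (19%4)
i=3: r=4+8=12, c=3*2+1=7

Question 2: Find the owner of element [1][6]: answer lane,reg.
r=1⇒gr=1,Rb=0  c=6⇒th=3,odd=0
L=1*4+3=7  i=0*2+0=0

7,0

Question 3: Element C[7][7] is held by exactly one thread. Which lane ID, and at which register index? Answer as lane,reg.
r: 7->gid=7,r8=0  c: 7->tid=3,i&1=1
L=7*4+3=31  i=0*2+1=1

31,1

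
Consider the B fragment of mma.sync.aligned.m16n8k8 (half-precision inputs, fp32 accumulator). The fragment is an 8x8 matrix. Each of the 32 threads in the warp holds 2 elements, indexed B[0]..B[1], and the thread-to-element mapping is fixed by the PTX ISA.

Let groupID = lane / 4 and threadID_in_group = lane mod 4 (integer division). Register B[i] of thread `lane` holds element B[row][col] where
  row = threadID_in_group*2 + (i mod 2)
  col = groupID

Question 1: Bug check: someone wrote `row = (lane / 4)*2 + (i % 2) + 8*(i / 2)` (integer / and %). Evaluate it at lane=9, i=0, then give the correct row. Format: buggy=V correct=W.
buggy=4 correct=2

`(lane / 4)*2 + (i % 2) + 8*(i / 2)`[9,0]→4
lane 9→9/4=2, 9 mod 4=1
i=0  r:2·1+0→2  c:2
row: 4 vs 2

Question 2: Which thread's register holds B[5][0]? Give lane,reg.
c=0⇒gr=0  r=5⇒th=2,odd=1
L=0*4+2=2  i=1=1

2,1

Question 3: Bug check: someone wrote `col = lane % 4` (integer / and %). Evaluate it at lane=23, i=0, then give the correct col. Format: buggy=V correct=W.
`lane % 4`[23,0]⇒3
L=23⇒gr=23>>2=5, th=23&3=3
[0]⇒row 3·2+0=6  col gr=5
col: 3 vs 5

buggy=3 correct=5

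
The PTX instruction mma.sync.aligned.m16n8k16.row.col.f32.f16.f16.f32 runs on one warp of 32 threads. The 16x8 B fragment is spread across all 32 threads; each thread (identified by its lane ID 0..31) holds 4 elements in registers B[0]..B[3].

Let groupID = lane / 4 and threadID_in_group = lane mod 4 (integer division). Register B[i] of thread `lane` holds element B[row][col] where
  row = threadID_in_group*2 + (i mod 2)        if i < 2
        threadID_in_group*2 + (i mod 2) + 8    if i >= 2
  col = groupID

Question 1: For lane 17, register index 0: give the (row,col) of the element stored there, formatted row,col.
17: g=4,t=1
[0] (1*2+0+0,4) = (2,4)

2,4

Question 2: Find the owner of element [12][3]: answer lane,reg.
c: 3->gid=3  r: 12->r8=1,tid=2,i&1=0
L=3*4+2=14  i=1*2+0=2

14,2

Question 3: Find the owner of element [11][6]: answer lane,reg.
c=6⇒gr=6  r=11⇒Rb=1,th=1,odd=1
L=6*4+1=25  i=1*2+1=3

25,3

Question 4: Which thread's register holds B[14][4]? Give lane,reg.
19,2

c=4→G=4  r=14→rhi=1,T=3,p=0
L=4*4+3=19  i=1*2+0=2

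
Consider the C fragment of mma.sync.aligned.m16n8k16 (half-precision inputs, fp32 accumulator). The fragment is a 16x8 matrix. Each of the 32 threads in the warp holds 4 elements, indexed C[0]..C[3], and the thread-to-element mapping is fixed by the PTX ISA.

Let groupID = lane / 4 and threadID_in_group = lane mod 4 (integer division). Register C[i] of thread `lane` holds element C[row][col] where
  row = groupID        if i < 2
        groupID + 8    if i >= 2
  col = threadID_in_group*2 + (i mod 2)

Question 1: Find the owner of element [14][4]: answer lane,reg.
r=14⇒gr=6,Rb=1  c=4⇒th=2,odd=0
L=6*4+2=26  i=1*2+0=2

26,2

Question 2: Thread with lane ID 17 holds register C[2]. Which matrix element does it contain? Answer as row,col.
12,2

lane 17->17/4=4, 17 mod 4=1
i=2  r:4+8->12  c:2·1+0->2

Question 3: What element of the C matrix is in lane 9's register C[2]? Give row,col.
10,2

9: g=2,t=1
[2] (2+8,1*2+0) = (10,2)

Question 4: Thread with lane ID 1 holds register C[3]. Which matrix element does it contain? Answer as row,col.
8,3

lane 1: gid=0 (1/4), tid=1 (1%4)
i=3: r=0+8=8, c=1*2+1=3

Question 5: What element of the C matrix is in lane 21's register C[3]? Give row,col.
13,3

lane 21=>21/4=5, 21 mod 4=1
i=3  r:5+8=>13  c:2·1+1=>3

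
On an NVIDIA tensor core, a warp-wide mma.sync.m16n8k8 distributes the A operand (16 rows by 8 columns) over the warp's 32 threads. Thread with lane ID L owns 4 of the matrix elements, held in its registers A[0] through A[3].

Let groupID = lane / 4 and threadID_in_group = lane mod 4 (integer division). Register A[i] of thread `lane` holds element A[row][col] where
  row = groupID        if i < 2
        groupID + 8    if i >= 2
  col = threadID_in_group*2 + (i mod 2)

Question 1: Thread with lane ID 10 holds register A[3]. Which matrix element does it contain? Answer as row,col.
10,5

lane 10: grp=2 (10/4), tig=2 (10%4)
i=3: r=2+8=10, c=2*2+1=5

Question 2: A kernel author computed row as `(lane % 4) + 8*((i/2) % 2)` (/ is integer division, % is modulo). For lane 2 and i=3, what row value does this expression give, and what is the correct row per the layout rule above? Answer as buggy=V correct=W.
buggy=10 correct=8

`(lane % 4) + 8*((i/2) % 2)`[2,3]=>10
L=2=>grp=2>>2=0, tig=2&3=2
[3]=>row 0+8=8  col 2·2+1=5
row: 10 vs 8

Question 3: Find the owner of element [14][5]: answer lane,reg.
r=14⇒gr=6,Rb=1  c=5⇒th=2,odd=1
L=6*4+2=26  i=1*2+1=3

26,3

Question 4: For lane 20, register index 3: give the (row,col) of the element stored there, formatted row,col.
lane 20: g=5 (20/4), t=0 (20%4)
i=3: r=5+8=13, c=0*2+1=1

13,1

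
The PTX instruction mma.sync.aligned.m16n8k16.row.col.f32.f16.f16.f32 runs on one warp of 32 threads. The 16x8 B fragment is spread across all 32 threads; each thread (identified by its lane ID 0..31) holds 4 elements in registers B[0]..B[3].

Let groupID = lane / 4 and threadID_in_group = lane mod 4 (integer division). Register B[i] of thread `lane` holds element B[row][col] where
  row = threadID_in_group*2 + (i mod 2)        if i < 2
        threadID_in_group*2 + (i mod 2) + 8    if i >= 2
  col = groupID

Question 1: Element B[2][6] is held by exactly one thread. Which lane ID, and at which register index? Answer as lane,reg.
c:6=>grp=6  r:2=>rB=0,tig=1,lo=0
L=6*4+1=25  i=0*2+0=0

25,0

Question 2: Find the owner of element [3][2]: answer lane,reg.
c=2->g=2  r=3->rb=0,t=1,b0=1
L=2*4+1=9  i=0*2+1=1

9,1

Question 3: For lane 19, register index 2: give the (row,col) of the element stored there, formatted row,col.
lane 19->19/4=4, 19 mod 4=3
i=2  r:2·3+0+8->14  c:4

14,4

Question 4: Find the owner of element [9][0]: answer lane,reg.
0,3

c=0→G=0  r=9→rhi=1,T=0,p=1
L=0*4+0=0  i=1*2+1=3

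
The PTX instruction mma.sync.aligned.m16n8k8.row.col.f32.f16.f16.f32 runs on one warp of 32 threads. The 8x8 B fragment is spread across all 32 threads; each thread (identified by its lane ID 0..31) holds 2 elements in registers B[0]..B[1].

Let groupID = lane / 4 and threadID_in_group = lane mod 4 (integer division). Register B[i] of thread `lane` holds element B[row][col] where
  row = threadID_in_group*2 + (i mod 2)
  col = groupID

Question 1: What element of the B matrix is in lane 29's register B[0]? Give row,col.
lane 29->29/4=7, 29 mod 4=1
i=0  r:2·1+0->2  c:7

2,7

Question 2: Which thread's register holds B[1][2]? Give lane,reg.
8,1

c=2→G=2  r=1→T=0,p=1
L=2*4+0=8  i=1=1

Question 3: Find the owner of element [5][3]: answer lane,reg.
14,1

c:3=>grp=3  r:5=>tig=2,lo=1
L=3*4+2=14  i=1=1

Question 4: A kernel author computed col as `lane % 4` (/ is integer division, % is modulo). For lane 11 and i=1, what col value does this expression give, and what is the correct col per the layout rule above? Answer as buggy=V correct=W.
`lane % 4`[11,1]→3
lane 11→11/4=2, 11 mod 4=3
i=1  r:2·3+1→7  c:2
col: 3 vs 2

buggy=3 correct=2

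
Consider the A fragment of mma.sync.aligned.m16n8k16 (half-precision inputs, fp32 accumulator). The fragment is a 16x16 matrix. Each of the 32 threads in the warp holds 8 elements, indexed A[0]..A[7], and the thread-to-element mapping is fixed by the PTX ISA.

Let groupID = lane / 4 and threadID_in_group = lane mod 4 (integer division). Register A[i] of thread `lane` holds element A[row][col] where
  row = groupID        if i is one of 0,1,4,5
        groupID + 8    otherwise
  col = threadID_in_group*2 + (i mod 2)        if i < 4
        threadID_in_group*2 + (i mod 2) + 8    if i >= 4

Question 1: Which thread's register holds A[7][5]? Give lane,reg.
30,1

r:7=>grp=7,rB=0  c:5=>cB=0,tig=2,lo=1
L=7*4+2=30  i=0*4+0*2+1=1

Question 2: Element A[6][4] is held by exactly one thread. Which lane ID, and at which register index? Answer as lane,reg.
r: 6->gid=6,r8=0  c: 4->c8=0,tid=2,i&1=0
L=6*4+2=26  i=0*4+0*2+0=0

26,0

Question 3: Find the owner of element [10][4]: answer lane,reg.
10,2

r: 10->gid=2,r8=1  c: 4->c8=0,tid=2,i&1=0
L=2*4+2=10  i=0*4+1*2+0=2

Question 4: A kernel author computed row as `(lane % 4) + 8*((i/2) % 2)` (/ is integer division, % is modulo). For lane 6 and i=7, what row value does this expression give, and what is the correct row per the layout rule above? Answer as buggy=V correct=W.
`(lane % 4) + 8*((i/2) % 2)`[6,7]→10
6: G=1,T=2
[7] (1+8,2*2+1+8) = (9,13)
row: 10 vs 9

buggy=10 correct=9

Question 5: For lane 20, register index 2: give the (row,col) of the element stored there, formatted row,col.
13,0

20: gr=5,th=0
[2] (5+8,0*2+0+0) = (13,0)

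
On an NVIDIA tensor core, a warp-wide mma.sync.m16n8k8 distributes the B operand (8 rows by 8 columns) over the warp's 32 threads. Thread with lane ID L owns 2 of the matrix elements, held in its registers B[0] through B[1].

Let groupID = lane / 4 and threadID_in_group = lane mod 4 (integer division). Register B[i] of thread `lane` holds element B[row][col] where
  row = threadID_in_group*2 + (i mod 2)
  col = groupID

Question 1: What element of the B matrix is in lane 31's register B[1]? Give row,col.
31: gr=7,th=3
[1] (3*2+1,7) = (7,7)

7,7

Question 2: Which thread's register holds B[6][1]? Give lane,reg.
c=1->g=1  r=6->t=3,b0=0
L=1*4+3=7  i=0=0

7,0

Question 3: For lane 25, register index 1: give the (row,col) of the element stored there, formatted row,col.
lane 25: gr=6 (25/4), th=1 (25%4)
i=1: r=1*2+1=3, c=gr=6

3,6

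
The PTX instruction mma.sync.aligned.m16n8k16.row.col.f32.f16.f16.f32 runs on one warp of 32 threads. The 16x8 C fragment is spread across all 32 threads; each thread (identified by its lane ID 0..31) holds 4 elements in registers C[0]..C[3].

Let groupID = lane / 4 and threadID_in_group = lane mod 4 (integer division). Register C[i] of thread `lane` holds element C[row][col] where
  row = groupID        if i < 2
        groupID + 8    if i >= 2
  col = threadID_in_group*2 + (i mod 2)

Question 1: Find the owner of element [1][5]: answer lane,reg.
6,1

r: 1->gid=1,r8=0  c: 5->tid=2,i&1=1
L=1*4+2=6  i=0*2+1=1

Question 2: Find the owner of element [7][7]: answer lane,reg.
r: 7->gid=7,r8=0  c: 7->tid=3,i&1=1
L=7*4+3=31  i=0*2+1=1

31,1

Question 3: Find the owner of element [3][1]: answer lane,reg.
r=3⇒gr=3,Rb=0  c=1⇒th=0,odd=1
L=3*4+0=12  i=0*2+1=1

12,1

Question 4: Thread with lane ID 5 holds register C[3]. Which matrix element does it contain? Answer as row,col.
9,3

lane 5->5/4=1, 5 mod 4=1
i=3  r:1+8->9  c:2·1+1->3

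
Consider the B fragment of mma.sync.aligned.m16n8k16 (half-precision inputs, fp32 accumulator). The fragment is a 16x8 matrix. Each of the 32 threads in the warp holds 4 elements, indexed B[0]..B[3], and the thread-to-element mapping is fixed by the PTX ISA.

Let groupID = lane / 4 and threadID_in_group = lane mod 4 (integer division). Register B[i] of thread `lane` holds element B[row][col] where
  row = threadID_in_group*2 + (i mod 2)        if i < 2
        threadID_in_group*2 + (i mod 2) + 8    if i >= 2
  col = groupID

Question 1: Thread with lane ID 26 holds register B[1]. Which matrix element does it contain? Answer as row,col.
lane 26⇒26/4=6, 26 mod 4=2
i=1  r:2·2+1+0⇒5  c:6

5,6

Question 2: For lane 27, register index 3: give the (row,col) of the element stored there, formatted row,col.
27: gr=6,th=3
[3] (3*2+1+8,6) = (15,6)

15,6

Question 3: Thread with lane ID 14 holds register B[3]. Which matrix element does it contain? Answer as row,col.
14: gid=3,tid=2
[3] (2*2+1+8,3) = (13,3)

13,3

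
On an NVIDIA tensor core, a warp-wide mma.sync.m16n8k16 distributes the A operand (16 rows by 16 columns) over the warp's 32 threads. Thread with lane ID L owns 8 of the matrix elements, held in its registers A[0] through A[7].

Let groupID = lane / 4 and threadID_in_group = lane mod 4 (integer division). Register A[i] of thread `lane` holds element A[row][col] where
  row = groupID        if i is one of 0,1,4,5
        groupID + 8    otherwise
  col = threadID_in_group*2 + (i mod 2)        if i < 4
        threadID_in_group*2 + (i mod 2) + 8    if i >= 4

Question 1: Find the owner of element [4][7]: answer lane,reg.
r=4→G=4,rhi=0  c=7→chi=0,T=3,p=1
L=4*4+3=19  i=0*4+0*2+1=1

19,1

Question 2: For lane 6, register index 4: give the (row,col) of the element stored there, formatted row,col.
lane 6→6/4=1, 6 mod 4=2
i=4  r:1+0→1  c:2·2+0+8→12

1,12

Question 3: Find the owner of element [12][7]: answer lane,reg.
19,3

r: 12->gid=4,r8=1  c: 7->c8=0,tid=3,i&1=1
L=4*4+3=19  i=0*4+1*2+1=3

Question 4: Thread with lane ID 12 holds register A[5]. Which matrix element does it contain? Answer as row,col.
3,9

L=12⇒gr=12>>2=3, th=12&3=0
[5]⇒row 3+0=3  col 0·2+1+8=9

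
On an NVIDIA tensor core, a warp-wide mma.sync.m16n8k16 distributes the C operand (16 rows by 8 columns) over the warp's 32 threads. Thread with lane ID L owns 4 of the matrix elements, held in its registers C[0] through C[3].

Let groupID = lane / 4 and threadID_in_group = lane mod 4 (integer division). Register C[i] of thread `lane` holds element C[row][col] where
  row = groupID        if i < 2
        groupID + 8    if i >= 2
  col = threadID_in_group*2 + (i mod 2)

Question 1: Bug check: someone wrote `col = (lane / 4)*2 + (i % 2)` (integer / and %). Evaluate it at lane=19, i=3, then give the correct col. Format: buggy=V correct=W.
`(lane / 4)*2 + (i % 2)`[19,3]⇒9
lane 19⇒19/4=4, 19 mod 4=3
i=3  r:4+8⇒12  c:2·3+1⇒7
col: 9 vs 7

buggy=9 correct=7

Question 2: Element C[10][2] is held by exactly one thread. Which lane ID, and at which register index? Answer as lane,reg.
r=10->g=2,rb=1  c=2->t=1,b0=0
L=2*4+1=9  i=1*2+0=2

9,2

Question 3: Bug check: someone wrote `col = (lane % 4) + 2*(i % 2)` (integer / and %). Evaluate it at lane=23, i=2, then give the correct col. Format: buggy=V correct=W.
buggy=3 correct=6

`(lane % 4) + 2*(i % 2)`[23,2]→3
lane 23→23/4=5, 23 mod 4=3
i=2  r:5+8→13  c:2·3+0→6
col: 3 vs 6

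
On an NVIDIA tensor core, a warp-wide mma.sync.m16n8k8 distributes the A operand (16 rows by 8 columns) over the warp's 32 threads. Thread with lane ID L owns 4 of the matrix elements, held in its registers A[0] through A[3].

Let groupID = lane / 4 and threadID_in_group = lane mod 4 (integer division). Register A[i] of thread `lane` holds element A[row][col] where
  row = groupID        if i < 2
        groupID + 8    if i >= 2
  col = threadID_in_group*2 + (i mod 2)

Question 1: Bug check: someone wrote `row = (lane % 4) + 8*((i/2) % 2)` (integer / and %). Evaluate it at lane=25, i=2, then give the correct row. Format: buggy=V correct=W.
buggy=9 correct=14

`(lane % 4) + 8*((i/2) % 2)`[25,2]->9
lane 25: g=6 (25/4), t=1 (25%4)
i=2: r=6+8=14, c=1*2+0=2
row: 9 vs 14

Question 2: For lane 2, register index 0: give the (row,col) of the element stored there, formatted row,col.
lane 2: gid=0 (2/4), tid=2 (2%4)
i=0: r=0+0=0, c=2*2+0=4

0,4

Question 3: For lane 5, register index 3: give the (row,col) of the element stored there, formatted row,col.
lane 5: g=1 (5/4), t=1 (5%4)
i=3: r=1+8=9, c=1*2+1=3

9,3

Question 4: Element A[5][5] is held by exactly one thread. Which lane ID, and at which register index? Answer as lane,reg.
22,1

r: 5->gid=5,r8=0  c: 5->tid=2,i&1=1
L=5*4+2=22  i=0*2+1=1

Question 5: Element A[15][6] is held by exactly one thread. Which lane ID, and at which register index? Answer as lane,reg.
31,2

r: 15->gid=7,r8=1  c: 6->tid=3,i&1=0
L=7*4+3=31  i=1*2+0=2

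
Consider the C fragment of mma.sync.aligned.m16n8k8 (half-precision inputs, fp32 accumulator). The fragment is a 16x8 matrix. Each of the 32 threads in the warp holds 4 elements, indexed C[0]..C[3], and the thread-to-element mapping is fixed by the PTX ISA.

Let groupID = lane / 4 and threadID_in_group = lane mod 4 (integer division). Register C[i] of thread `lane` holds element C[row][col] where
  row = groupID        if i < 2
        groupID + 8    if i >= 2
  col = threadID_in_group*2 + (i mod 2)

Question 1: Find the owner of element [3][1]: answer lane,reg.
12,1

r=3→G=3,rhi=0  c=1→T=0,p=1
L=3*4+0=12  i=0*2+1=1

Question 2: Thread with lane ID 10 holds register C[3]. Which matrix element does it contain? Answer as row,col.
L=10⇒gr=10>>2=2, th=10&3=2
[3]⇒row 2+8=10  col 2·2+1=5

10,5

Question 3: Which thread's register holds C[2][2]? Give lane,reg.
r:2=>grp=2,rB=0  c:2=>tig=1,lo=0
L=2*4+1=9  i=0*2+0=0

9,0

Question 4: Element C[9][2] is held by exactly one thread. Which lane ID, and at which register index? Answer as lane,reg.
5,2

r=9->g=1,rb=1  c=2->t=1,b0=0
L=1*4+1=5  i=1*2+0=2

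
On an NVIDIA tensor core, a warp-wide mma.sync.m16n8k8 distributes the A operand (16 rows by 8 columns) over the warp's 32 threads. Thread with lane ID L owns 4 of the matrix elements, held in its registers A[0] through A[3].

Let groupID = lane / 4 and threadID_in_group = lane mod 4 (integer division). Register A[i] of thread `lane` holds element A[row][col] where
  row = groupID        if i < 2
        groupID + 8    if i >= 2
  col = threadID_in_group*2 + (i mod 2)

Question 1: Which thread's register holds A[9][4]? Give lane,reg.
r:9=>grp=1,rB=1  c:4=>tig=2,lo=0
L=1*4+2=6  i=1*2+0=2

6,2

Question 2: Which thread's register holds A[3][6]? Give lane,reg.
r=3⇒gr=3,Rb=0  c=6⇒th=3,odd=0
L=3*4+3=15  i=0*2+0=0

15,0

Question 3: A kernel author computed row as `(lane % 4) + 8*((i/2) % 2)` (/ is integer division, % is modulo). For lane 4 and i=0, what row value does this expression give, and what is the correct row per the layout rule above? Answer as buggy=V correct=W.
buggy=0 correct=1

`(lane % 4) + 8*((i/2) % 2)`[4,0]=>0
4: grp=1,tig=0
[0] (1+0,0*2+0) = (1,0)
row: 0 vs 1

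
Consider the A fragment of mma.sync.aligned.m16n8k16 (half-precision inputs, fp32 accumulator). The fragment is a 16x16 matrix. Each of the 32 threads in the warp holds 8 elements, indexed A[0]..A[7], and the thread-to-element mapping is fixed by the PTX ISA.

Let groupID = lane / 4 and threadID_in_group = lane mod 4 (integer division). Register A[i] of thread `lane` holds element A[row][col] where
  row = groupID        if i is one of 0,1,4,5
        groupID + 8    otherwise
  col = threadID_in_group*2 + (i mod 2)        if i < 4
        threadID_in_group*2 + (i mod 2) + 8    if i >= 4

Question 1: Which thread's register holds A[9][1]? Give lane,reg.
4,3

r:9=>grp=1,rB=1  c:1=>cB=0,tig=0,lo=1
L=1*4+0=4  i=0*4+1*2+1=3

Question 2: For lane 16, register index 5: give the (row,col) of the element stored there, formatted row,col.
lane 16: gid=4 (16/4), tid=0 (16%4)
i=5: r=4+0=4, c=0*2+1+8=9

4,9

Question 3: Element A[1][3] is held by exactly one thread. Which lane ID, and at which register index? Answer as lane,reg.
r=1->g=1,rb=0  c=3->cb=0,t=1,b0=1
L=1*4+1=5  i=0*4+0*2+1=1

5,1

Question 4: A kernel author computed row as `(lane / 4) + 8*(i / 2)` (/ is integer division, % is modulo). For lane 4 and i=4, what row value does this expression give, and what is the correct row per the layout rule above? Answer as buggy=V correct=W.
buggy=17 correct=1

`(lane / 4) + 8*(i / 2)`[4,4]⇒17
L=4⇒gr=4>>2=1, th=4&3=0
[4]⇒row 1+0=1  col 0·2+0+8=8
row: 17 vs 1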